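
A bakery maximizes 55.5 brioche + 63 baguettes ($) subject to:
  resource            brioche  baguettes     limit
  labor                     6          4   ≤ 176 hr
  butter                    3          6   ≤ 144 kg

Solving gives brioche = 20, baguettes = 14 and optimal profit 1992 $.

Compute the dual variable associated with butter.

Check each constraint at x*: labor 176/176 (tight); butter 144/144 (tight).
The binding rows give the dual system: 6·y_labor + 3·y_butter = 55.5 and 4·y_labor + 6·y_butter = 63.
This yields shadow prices y_labor = 6, y_butter = 6.5.
Shadow price of butter = 6.5.

6.5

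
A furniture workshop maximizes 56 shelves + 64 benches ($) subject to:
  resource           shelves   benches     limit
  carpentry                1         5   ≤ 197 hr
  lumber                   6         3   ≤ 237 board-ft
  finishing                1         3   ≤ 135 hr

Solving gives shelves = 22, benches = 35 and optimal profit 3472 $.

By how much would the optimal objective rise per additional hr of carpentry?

At the optimum: carpentry uses 197 of 197 (binding); lumber uses 237 of 237 (binding); finishing uses 127 of 135 (slack = 8).
Since finishing is not tight, its dual is 0.
From A_Bᵀ y = c: 1·y_carpentry + 6·y_lumber = 56; 5·y_carpentry + 3·y_lumber = 64.
This yields shadow prices y_carpentry = 8, y_lumber = 8.
Shadow price of carpentry = 8.

8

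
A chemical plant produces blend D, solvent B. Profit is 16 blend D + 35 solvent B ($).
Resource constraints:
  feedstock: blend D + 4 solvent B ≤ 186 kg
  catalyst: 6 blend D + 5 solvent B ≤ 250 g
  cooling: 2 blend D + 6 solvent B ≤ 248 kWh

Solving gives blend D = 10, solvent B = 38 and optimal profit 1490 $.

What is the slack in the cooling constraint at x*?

cooling used = 2·10 + 6·38 = 248; slack = 248 − 248 = 0.

0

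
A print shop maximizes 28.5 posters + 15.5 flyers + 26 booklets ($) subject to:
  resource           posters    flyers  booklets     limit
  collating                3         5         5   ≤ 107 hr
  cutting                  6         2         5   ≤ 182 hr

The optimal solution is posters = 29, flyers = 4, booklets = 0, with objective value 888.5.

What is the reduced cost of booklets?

Check each constraint at x*: collating 107/107 (tight); cutting 182/182 (tight).
The binding rows give the dual system: 3·y_collating + 6·y_cutting = 28.5 and 5·y_collating + 2·y_cutting = 15.5.
Solving: y_collating = 1.5, y_cutting = 4.
Reduced cost of booklets: c₃ − yᵀa₃ = 26 − (1.5·5 + 4·5) = 26 − 27.5 = -1.5.

-1.5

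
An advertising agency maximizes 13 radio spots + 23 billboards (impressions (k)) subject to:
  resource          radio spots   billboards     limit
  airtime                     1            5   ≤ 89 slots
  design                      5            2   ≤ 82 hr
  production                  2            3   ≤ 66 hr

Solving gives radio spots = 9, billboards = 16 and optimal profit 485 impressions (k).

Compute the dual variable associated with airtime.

Binding: airtime and production. Non-binding: design (5 unused).
Since design is not tight, its dual is 0.
Dual feasibility on the basic columns requires 1·y_airtime + 2·y_production = 13, 5·y_airtime + 3·y_production = 23.
Solving: y_airtime = 1, y_production = 6.
Shadow price of airtime = 1.

1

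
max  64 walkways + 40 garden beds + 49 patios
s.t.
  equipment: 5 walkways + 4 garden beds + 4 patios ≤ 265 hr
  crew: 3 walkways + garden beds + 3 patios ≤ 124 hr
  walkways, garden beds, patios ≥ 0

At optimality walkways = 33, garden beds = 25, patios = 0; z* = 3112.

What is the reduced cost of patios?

Check each constraint at x*: equipment 265/265 (tight); crew 124/124 (tight).
Dual feasibility on the basic columns requires 5·y_equipment + 3·y_crew = 64, 4·y_equipment + 1·y_crew = 40.
Solving: y_equipment = 8, y_crew = 8.
Reduced cost of patios: c₃ − yᵀa₃ = 49 − (8·4 + 8·3) = 49 − 56 = -7.

-7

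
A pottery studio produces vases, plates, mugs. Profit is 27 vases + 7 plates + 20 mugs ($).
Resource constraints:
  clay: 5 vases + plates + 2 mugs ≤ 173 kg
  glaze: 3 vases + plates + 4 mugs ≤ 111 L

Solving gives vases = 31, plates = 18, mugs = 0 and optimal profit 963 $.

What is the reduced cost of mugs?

-2

Check each constraint at x*: clay 173/173 (tight); glaze 111/111 (tight).
Dual feasibility on the basic columns requires 5·y_clay + 3·y_glaze = 27, 1·y_clay + 1·y_glaze = 7.
Solving: y_clay = 3, y_glaze = 4.
Reduced cost of mugs: c₃ − yᵀa₃ = 20 − (3·2 + 4·4) = 20 − 22 = -2.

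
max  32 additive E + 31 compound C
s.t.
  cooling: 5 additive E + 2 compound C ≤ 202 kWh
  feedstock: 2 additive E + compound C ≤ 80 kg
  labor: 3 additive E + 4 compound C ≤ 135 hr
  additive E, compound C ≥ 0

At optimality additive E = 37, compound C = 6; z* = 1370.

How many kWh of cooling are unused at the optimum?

5

cooling used = 5·37 + 2·6 = 197; slack = 202 − 197 = 5.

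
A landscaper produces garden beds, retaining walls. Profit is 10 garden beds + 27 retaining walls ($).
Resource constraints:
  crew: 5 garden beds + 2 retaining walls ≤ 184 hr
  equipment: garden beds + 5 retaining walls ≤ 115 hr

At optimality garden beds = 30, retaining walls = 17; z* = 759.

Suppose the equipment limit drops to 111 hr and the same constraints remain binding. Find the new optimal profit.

739

At the optimum: crew uses 184 of 184 (binding); equipment uses 115 of 115 (binding).
From A_Bᵀ y = c: 5·y_crew + 1·y_equipment = 10; 2·y_crew + 5·y_equipment = 27.
This yields shadow prices y_crew = 1, y_equipment = 5.
Δz = y_equipment·Δb = 5 × (-4) = -20, so new z* = 759 − 20 = 739.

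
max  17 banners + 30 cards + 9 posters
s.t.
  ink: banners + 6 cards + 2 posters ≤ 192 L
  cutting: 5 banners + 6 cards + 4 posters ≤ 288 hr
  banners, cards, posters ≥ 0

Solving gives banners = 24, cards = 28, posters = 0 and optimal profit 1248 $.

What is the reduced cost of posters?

-7

Check each constraint at x*: ink 192/192 (tight); cutting 288/288 (tight).
Dual feasibility on the basic columns requires 1·y_ink + 5·y_cutting = 17, 6·y_ink + 6·y_cutting = 30.
→ y_ink = 2 and y_cutting = 3.
Reduced cost of posters: c₃ − yᵀa₃ = 9 − (2·2 + 3·4) = 9 − 16 = -7.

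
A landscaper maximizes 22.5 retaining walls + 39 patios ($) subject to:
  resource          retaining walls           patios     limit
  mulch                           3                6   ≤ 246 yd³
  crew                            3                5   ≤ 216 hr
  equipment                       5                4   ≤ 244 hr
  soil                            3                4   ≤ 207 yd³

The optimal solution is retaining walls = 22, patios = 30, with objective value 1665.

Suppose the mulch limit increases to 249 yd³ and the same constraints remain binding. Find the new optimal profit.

1669.5

At the optimum: mulch uses 246 of 246 (binding); crew uses 216 of 216 (binding); equipment uses 230 of 244 (slack = 14); soil uses 186 of 207 (slack = 21).
Since equipment, soil are not tight, their duals are 0.
The binding rows give the dual system: 3·y_mulch + 3·y_crew = 22.5 and 6·y_mulch + 5·y_crew = 39.
This yields shadow prices y_mulch = 1.5, y_crew = 6.
Δz = y_mulch·Δb = 1.5 × (3) = 4.5, so new z* = 1665 + 4.5 = 1669.5.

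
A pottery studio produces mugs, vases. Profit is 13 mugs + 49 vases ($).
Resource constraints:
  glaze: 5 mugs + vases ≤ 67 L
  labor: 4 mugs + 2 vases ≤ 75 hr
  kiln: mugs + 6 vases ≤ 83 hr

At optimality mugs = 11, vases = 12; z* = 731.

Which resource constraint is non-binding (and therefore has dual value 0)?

labor

glaze: 67/67 (binding)
labor: 68/75 (slack 7)
kiln: 83/83 (binding)
By complementary slackness, a constraint with positive slack has shadow price 0 → labor.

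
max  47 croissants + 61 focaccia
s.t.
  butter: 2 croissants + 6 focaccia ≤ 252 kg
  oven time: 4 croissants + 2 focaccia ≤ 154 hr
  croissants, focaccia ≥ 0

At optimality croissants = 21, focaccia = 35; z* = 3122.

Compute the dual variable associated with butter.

Check each constraint at x*: butter 252/252 (tight); oven time 154/154 (tight).
From A_Bᵀ y = c: 2·y_butter + 4·y_oven time = 47; 6·y_butter + 2·y_oven time = 61.
This yields shadow prices y_butter = 7.5, y_oven time = 8.
Shadow price of butter = 7.5.

7.5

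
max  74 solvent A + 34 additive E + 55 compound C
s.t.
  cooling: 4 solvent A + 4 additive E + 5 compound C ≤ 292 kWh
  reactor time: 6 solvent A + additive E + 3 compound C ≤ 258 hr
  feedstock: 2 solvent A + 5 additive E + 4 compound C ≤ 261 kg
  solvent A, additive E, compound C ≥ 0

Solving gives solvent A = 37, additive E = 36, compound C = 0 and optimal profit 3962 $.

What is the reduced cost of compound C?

At the optimum: cooling uses 292 of 292 (binding); reactor time uses 258 of 258 (binding); feedstock uses 254 of 261 (slack = 7).
By complementary slackness, y = 0 for the non-binding constraint.
From A_Bᵀ y = c: 4·y_cooling + 6·y_reactor time = 74; 4·y_cooling + 1·y_reactor time = 34.
→ y_cooling = 6.5 and y_reactor time = 8.
Reduced cost of compound C: c₃ − yᵀa₃ = 55 − (6.5·5 + 8·3) = 55 − 56.5 = -1.5.

-1.5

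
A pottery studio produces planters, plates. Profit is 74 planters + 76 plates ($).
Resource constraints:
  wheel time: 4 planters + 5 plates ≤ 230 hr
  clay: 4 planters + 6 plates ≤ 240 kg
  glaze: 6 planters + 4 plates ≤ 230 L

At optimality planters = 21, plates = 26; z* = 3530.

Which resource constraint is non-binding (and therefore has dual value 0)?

wheel time

wheel time: 214/230 (slack 16)
clay: 240/240 (binding)
glaze: 230/230 (binding)
By complementary slackness, a constraint with positive slack has shadow price 0 → wheel time.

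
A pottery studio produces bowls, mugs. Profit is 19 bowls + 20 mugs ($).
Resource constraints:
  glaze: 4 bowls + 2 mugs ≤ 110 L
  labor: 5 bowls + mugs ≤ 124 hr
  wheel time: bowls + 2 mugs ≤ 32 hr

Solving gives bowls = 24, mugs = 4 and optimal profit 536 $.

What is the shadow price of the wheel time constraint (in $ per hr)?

9

Check each constraint at x*: glaze 104/110 (slack 6); labor 124/124 (tight); wheel time 32/32 (tight).
Since glaze is not tight, its dual is 0.
Dual feasibility on the basic columns requires 5·y_labor + 1·y_wheel time = 19, 1·y_labor + 2·y_wheel time = 20.
Solving: y_labor = 2, y_wheel time = 9.
Shadow price of wheel time = 9.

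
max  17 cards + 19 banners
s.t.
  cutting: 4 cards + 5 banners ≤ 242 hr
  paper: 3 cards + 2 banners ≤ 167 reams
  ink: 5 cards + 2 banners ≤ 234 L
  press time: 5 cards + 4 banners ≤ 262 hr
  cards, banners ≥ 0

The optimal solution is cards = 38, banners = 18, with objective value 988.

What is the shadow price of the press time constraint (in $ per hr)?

1

At the optimum: cutting uses 242 of 242 (binding); paper uses 150 of 167 (slack = 17); ink uses 226 of 234 (slack = 8); press time uses 262 of 262 (binding).
By complementary slackness, y = 0 for the non-binding constraints.
Dual feasibility on the basic columns requires 4·y_cutting + 5·y_press time = 17, 5·y_cutting + 4·y_press time = 19.
Solving: y_cutting = 3, y_press time = 1.
Shadow price of press time = 1.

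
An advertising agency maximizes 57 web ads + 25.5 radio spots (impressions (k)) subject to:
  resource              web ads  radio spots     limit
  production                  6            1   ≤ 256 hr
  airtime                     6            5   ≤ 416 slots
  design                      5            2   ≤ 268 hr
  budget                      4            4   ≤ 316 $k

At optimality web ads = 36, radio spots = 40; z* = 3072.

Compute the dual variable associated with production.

5.5

Binding: production and airtime. Non-binding: design (8 unused), budget (12 unused).
By complementary slackness, y = 0 for the non-binding constraints.
From A_Bᵀ y = c: 6·y_production + 6·y_airtime = 57; 1·y_production + 5·y_airtime = 25.5.
This yields shadow prices y_production = 5.5, y_airtime = 4.
Shadow price of production = 5.5.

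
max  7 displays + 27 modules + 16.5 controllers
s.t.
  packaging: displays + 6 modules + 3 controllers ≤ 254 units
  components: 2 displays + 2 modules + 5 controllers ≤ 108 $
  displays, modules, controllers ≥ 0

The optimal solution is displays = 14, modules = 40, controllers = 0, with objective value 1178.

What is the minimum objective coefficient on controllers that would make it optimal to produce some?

Both packaging and components are binding at x*.
From A_Bᵀ y = c: 1·y_packaging + 2·y_components = 7; 6·y_packaging + 2·y_components = 27.
This yields shadow prices y_packaging = 4, y_components = 1.5.
controllers enters the basis when its profit ≥ yᵀa₃ = 4·3 + 1.5·5 = 19.5.

19.5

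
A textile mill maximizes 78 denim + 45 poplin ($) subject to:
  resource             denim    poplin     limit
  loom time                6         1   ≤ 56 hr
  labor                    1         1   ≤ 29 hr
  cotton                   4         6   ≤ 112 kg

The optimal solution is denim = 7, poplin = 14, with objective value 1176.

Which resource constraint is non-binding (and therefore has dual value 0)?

labor

loom time: 56/56 (binding)
labor: 21/29 (slack 8)
cotton: 112/112 (binding)
By complementary slackness, a constraint with positive slack has shadow price 0 → labor.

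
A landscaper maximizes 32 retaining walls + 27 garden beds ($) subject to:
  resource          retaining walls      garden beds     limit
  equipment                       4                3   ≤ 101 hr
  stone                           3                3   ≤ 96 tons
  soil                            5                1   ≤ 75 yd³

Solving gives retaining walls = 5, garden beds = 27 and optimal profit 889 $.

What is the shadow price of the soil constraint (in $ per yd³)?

0

At the optimum: equipment uses 101 of 101 (binding); stone uses 96 of 96 (binding); soil uses 52 of 75 (slack = 23).
Slack constraints have shadow price 0 (complementary slackness).
Dual feasibility on the basic columns requires 4·y_equipment + 3·y_stone = 32, 3·y_equipment + 3·y_stone = 27.
→ y_equipment = 5 and y_stone = 4.
Shadow price of soil = 0.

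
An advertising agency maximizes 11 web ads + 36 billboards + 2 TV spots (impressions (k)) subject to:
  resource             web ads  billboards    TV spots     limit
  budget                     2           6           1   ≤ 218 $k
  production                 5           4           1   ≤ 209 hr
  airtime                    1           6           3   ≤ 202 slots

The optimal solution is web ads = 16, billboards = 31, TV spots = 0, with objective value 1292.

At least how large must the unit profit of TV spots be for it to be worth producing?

8

At the optimum: budget uses 218 of 218 (binding); production uses 204 of 209 (slack = 5); airtime uses 202 of 202 (binding).
Slack constraints have shadow price 0 (complementary slackness).
From A_Bᵀ y = c: 2·y_budget + 1·y_airtime = 11; 6·y_budget + 6·y_airtime = 36.
This yields shadow prices y_budget = 5, y_airtime = 1.
TV spots enters the basis when its profit ≥ yᵀa₃ = 5·1 + 1·3 = 8.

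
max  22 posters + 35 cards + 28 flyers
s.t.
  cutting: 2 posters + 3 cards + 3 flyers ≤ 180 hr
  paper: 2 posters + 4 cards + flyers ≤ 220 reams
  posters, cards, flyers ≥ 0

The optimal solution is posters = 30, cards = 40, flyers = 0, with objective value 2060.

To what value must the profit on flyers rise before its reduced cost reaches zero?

Check each constraint at x*: cutting 180/180 (tight); paper 220/220 (tight).
Dual feasibility on the basic columns requires 2·y_cutting + 2·y_paper = 22, 3·y_cutting + 4·y_paper = 35.
Solving: y_cutting = 9, y_paper = 2.
flyers enters the basis when its profit ≥ yᵀa₃ = 9·3 + 2·1 = 29.

29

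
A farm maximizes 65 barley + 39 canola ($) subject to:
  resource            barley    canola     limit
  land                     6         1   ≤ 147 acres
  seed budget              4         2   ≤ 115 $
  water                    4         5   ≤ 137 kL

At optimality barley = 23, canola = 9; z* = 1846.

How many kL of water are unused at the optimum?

0

water used = 4·23 + 5·9 = 137; slack = 137 − 137 = 0.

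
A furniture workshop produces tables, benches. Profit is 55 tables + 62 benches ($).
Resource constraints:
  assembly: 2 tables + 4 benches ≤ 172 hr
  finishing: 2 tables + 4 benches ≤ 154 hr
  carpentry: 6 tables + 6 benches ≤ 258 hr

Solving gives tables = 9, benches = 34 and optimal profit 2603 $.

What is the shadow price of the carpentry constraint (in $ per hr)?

8

At the optimum: assembly uses 154 of 172 (slack = 18); finishing uses 154 of 154 (binding); carpentry uses 258 of 258 (binding).
By complementary slackness, y = 0 for the non-binding constraint.
The binding rows give the dual system: 2·y_finishing + 6·y_carpentry = 55 and 4·y_finishing + 6·y_carpentry = 62.
→ y_finishing = 3.5 and y_carpentry = 8.
Shadow price of carpentry = 8.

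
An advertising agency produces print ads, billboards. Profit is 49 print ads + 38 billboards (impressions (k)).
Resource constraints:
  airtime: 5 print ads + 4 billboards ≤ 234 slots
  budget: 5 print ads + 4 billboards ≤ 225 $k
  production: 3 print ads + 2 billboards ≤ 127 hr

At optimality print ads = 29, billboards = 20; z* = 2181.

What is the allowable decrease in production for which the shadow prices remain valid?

Binding constraints: budget, production. The basis is B = [[5,4],[3,2]] with det -2.
Per unit decrease in production, x* moves by d = (-2, 2.5).
The basis stays optimal until print ads reaches 0; allowable decrease = 14.5 hr.

14.5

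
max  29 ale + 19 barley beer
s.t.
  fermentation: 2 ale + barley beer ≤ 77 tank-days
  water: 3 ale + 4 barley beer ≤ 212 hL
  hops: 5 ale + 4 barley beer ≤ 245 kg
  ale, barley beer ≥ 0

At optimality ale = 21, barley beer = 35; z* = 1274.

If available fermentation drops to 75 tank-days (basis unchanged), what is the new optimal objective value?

Check each constraint at x*: fermentation 77/77 (tight); water 203/212 (slack 9); hops 245/245 (tight).
Slack constraints have shadow price 0 (complementary slackness).
The binding rows give the dual system: 2·y_fermentation + 5·y_hops = 29 and 1·y_fermentation + 4·y_hops = 19.
→ y_fermentation = 7 and y_hops = 3.
Δz = y_fermentation·Δb = 7 × (-2) = -14, so new z* = 1274 − 14 = 1260.

1260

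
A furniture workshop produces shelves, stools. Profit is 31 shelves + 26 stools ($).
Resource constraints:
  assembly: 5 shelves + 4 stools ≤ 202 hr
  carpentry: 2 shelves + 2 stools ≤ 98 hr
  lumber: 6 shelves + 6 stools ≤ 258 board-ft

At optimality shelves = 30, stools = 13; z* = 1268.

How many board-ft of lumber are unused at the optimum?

0

lumber used = 6·30 + 6·13 = 258; slack = 258 − 258 = 0.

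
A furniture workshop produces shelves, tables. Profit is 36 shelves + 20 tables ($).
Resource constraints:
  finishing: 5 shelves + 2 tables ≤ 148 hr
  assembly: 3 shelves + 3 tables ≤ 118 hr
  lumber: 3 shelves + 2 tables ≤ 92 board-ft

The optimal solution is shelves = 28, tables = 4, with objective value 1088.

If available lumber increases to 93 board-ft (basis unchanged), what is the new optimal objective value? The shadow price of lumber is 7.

Δb = 1, so new z* = 1088 + (7)·(1) = 1088 + 7 = 1095.

1095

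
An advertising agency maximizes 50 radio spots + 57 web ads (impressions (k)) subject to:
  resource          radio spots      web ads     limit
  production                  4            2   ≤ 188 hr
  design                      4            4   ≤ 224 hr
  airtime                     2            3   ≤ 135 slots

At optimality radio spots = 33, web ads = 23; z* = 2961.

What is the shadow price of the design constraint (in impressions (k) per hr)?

At the optimum: production uses 178 of 188 (slack = 10); design uses 224 of 224 (binding); airtime uses 135 of 135 (binding).
Since production is not tight, its dual is 0.
The binding rows give the dual system: 4·y_design + 2·y_airtime = 50 and 4·y_design + 3·y_airtime = 57.
Solving: y_design = 9, y_airtime = 7.
Shadow price of design = 9.

9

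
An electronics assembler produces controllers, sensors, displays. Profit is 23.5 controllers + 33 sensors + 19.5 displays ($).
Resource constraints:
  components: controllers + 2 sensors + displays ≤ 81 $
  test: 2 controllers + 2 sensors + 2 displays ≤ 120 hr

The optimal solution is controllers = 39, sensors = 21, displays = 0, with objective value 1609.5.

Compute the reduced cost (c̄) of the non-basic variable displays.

-4

Both components and test are binding at x*.
Dual feasibility on the basic columns requires 1·y_components + 2·y_test = 23.5, 2·y_components + 2·y_test = 33.
This yields shadow prices y_components = 9.5, y_test = 7.
Reduced cost of displays: c₃ − yᵀa₃ = 19.5 − (9.5·1 + 7·2) = 19.5 − 23.5 = -4.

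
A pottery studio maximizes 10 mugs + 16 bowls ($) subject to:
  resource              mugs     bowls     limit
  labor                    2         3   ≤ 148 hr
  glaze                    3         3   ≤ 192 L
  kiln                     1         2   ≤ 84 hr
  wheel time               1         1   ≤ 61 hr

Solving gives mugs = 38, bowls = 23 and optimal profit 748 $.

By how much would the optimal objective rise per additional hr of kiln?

6

At the optimum: labor uses 145 of 148 (slack = 3); glaze uses 183 of 192 (slack = 9); kiln uses 84 of 84 (binding); wheel time uses 61 of 61 (binding).
Slack constraints have shadow price 0 (complementary slackness).
Dual feasibility on the basic columns requires 1·y_kiln + 1·y_wheel time = 10, 2·y_kiln + 1·y_wheel time = 16.
This yields shadow prices y_kiln = 6, y_wheel time = 4.
Shadow price of kiln = 6.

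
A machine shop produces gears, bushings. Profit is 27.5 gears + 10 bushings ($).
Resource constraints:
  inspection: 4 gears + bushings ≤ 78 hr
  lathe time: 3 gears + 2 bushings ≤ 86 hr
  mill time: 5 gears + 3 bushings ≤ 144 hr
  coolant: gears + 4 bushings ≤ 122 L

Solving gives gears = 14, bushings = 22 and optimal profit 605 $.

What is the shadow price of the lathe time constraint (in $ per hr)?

At the optimum: inspection uses 78 of 78 (binding); lathe time uses 86 of 86 (binding); mill time uses 136 of 144 (slack = 8); coolant uses 102 of 122 (slack = 20).
Slack constraints have shadow price 0 (complementary slackness).
From A_Bᵀ y = c: 4·y_inspection + 3·y_lathe time = 27.5; 1·y_inspection + 2·y_lathe time = 10.
→ y_inspection = 5 and y_lathe time = 2.5.
Shadow price of lathe time = 2.5.

2.5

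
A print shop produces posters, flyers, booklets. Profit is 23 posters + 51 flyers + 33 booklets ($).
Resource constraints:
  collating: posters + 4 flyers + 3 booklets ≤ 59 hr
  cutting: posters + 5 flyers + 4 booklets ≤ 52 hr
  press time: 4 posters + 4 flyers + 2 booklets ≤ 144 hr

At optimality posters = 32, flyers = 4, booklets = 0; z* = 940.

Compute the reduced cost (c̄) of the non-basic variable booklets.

At the optimum: collating uses 48 of 59 (slack = 11); cutting uses 52 of 52 (binding); press time uses 144 of 144 (binding).
Slack constraints have shadow price 0 (complementary slackness).
From A_Bᵀ y = c: 1·y_cutting + 4·y_press time = 23; 5·y_cutting + 4·y_press time = 51.
This yields shadow prices y_cutting = 7, y_press time = 4.
Reduced cost of booklets: c₃ − yᵀa₃ = 33 − (7·4 + 4·2) = 33 − 36 = -3.

-3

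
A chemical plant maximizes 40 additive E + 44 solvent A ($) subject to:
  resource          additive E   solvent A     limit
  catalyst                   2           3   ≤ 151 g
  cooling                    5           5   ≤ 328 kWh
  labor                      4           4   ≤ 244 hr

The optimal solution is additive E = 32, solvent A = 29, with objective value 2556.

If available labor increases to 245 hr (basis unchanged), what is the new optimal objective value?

2564

Check each constraint at x*: catalyst 151/151 (tight); cooling 305/328 (slack 23); labor 244/244 (tight).
Since cooling is not tight, its dual is 0.
Dual feasibility on the basic columns requires 2·y_catalyst + 4·y_labor = 40, 3·y_catalyst + 4·y_labor = 44.
This yields shadow prices y_catalyst = 4, y_labor = 8.
Δz = y_labor·Δb = 8 × (1) = 8, so new z* = 2556 + 8 = 2564.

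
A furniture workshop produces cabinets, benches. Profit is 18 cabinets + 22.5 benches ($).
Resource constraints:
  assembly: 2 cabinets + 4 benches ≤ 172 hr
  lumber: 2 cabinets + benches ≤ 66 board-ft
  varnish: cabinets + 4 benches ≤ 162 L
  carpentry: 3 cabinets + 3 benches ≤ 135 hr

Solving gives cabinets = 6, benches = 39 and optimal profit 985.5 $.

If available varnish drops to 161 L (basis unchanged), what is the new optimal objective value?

Check each constraint at x*: assembly 168/172 (slack 4); lumber 51/66 (slack 15); varnish 162/162 (tight); carpentry 135/135 (tight).
Slack constraints have shadow price 0 (complementary slackness).
Dual feasibility on the basic columns requires 1·y_varnish + 3·y_carpentry = 18, 4·y_varnish + 3·y_carpentry = 22.5.
This yields shadow prices y_varnish = 1.5, y_carpentry = 5.5.
Δz = y_varnish·Δb = 1.5 × (-1) = -1.5, so new z* = 985.5 − 1.5 = 984.

984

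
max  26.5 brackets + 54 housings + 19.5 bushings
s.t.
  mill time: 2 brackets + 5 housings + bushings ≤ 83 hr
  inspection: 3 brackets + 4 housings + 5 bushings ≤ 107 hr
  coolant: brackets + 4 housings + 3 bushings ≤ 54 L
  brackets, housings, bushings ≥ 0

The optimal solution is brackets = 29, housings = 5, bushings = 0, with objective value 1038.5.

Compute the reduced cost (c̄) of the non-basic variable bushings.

Check each constraint at x*: mill time 83/83 (tight); inspection 107/107 (tight); coolant 49/54 (slack 5).
By complementary slackness, y = 0 for the non-binding constraint.
From A_Bᵀ y = c: 2·y_mill time + 3·y_inspection = 26.5; 5·y_mill time + 4·y_inspection = 54.
→ y_mill time = 8 and y_inspection = 3.5.
Reduced cost of bushings: c₃ − yᵀa₃ = 19.5 − (8·1 + 3.5·5) = 19.5 − 25.5 = -6.

-6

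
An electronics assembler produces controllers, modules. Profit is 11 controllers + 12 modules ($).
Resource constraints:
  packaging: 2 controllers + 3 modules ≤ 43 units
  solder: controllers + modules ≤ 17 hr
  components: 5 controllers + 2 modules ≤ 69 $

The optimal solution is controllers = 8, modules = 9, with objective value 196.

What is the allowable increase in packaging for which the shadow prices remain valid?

8

Binding constraints: packaging, solder. The basis is B = [[2,3],[1,1]] with det -1.
Per unit increase in packaging, x* moves by d = (-1, 1).
The basis stays optimal until controllers reaches 0; allowable increase = 8 units.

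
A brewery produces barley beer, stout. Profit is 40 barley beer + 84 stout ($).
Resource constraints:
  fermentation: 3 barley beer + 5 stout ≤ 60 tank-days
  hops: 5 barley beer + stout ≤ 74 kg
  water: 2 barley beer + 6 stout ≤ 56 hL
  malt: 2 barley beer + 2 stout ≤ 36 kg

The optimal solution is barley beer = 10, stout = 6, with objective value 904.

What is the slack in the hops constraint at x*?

18

hops used = 5·10 + 1·6 = 56; slack = 74 − 56 = 18.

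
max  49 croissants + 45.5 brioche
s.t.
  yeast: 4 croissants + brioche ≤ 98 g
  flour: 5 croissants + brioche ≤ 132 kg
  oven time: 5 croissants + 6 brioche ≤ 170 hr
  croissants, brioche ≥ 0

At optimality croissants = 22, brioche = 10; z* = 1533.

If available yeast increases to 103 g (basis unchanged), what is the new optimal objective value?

Check each constraint at x*: yeast 98/98 (tight); flour 120/132 (slack 12); oven time 170/170 (tight).
By complementary slackness, y = 0 for the non-binding constraint.
The binding rows give the dual system: 4·y_yeast + 5·y_oven time = 49 and 1·y_yeast + 6·y_oven time = 45.5.
This yields shadow prices y_yeast = 3.5, y_oven time = 7.
Δz = y_yeast·Δb = 3.5 × (5) = 17.5, so new z* = 1533 + 17.5 = 1550.5.

1550.5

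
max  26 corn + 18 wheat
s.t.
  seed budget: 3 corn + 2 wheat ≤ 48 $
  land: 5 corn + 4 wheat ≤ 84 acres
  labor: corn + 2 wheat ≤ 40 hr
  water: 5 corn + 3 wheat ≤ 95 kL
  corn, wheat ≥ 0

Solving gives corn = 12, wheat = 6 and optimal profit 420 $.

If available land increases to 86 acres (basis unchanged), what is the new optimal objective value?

422

At the optimum: seed budget uses 48 of 48 (binding); land uses 84 of 84 (binding); labor uses 24 of 40 (slack = 16); water uses 78 of 95 (slack = 17).
Since labor, water are not tight, their duals are 0.
The binding rows give the dual system: 3·y_seed budget + 5·y_land = 26 and 2·y_seed budget + 4·y_land = 18.
→ y_seed budget = 7 and y_land = 1.
Δz = y_land·Δb = 1 × (2) = 2, so new z* = 420 + 2 = 422.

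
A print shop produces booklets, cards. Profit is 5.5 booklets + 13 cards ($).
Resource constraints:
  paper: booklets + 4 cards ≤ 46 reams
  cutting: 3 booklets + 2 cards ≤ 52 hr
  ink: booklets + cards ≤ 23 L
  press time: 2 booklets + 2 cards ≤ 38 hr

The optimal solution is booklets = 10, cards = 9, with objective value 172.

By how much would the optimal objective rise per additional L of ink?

0

At the optimum: paper uses 46 of 46 (binding); cutting uses 48 of 52 (slack = 4); ink uses 19 of 23 (slack = 4); press time uses 38 of 38 (binding).
Slack constraints have shadow price 0 (complementary slackness).
The binding rows give the dual system: 1·y_paper + 2·y_press time = 5.5 and 4·y_paper + 2·y_press time = 13.
→ y_paper = 2.5 and y_press time = 1.5.
Shadow price of ink = 0.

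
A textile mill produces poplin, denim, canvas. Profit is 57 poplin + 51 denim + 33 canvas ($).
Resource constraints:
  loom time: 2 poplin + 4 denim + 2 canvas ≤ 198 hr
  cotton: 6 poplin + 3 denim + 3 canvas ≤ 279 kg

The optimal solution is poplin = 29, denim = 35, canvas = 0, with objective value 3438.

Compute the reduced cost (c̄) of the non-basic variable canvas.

-3

At the optimum: loom time uses 198 of 198 (binding); cotton uses 279 of 279 (binding).
Dual feasibility on the basic columns requires 2·y_loom time + 6·y_cotton = 57, 4·y_loom time + 3·y_cotton = 51.
This yields shadow prices y_loom time = 7.5, y_cotton = 7.
Reduced cost of canvas: c₃ − yᵀa₃ = 33 − (7.5·2 + 7·3) = 33 − 36 = -3.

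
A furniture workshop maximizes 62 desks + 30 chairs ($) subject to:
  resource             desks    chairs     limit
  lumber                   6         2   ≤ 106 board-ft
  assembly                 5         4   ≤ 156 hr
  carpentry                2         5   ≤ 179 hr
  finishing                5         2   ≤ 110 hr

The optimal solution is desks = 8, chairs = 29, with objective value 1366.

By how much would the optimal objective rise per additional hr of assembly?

4

Check each constraint at x*: lumber 106/106 (tight); assembly 156/156 (tight); carpentry 161/179 (slack 18); finishing 98/110 (slack 12).
Slack constraints have shadow price 0 (complementary slackness).
Dual feasibility on the basic columns requires 6·y_lumber + 5·y_assembly = 62, 2·y_lumber + 4·y_assembly = 30.
Solving: y_lumber = 7, y_assembly = 4.
Shadow price of assembly = 4.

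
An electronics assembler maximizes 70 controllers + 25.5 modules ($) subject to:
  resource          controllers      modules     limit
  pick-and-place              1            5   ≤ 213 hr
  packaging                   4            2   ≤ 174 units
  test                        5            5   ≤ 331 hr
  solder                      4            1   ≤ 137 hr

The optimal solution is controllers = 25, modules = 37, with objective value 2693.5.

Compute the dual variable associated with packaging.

Binding: packaging and solder. Non-binding: pick-and-place (3 unused), test (21 unused).
Slack constraints have shadow price 0 (complementary slackness).
The binding rows give the dual system: 4·y_packaging + 4·y_solder = 70 and 2·y_packaging + 1·y_solder = 25.5.
Solving: y_packaging = 8, y_solder = 9.5.
Shadow price of packaging = 8.

8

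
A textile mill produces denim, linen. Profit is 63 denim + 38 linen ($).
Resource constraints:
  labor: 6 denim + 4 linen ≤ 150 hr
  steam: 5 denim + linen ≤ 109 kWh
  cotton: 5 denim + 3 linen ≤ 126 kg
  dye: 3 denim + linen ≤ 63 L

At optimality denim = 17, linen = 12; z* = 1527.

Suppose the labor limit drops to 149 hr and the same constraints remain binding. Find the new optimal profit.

1518.5

At the optimum: labor uses 150 of 150 (binding); steam uses 97 of 109 (slack = 12); cotton uses 121 of 126 (slack = 5); dye uses 63 of 63 (binding).
By complementary slackness, y = 0 for the non-binding constraints.
From A_Bᵀ y = c: 6·y_labor + 3·y_dye = 63; 4·y_labor + 1·y_dye = 38.
→ y_labor = 8.5 and y_dye = 4.
Δz = y_labor·Δb = 8.5 × (-1) = -8.5, so new z* = 1527 − 8.5 = 1518.5.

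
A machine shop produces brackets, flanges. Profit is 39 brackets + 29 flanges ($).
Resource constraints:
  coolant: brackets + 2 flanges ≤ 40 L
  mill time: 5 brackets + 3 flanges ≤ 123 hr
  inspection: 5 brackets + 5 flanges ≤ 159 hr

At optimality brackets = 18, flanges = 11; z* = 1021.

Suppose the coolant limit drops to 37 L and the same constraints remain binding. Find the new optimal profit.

1009

Check each constraint at x*: coolant 40/40 (tight); mill time 123/123 (tight); inspection 145/159 (slack 14).
Since inspection is not tight, its dual is 0.
Dual feasibility on the basic columns requires 1·y_coolant + 5·y_mill time = 39, 2·y_coolant + 3·y_mill time = 29.
This yields shadow prices y_coolant = 4, y_mill time = 7.
Δz = y_coolant·Δb = 4 × (-3) = -12, so new z* = 1021 − 12 = 1009.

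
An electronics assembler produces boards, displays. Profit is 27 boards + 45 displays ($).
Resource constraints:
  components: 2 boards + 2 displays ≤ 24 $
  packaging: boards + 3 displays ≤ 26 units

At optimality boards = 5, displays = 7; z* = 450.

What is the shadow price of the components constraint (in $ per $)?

9

At the optimum: components uses 24 of 24 (binding); packaging uses 26 of 26 (binding).
From A_Bᵀ y = c: 2·y_components + 1·y_packaging = 27; 2·y_components + 3·y_packaging = 45.
→ y_components = 9 and y_packaging = 9.
Shadow price of components = 9.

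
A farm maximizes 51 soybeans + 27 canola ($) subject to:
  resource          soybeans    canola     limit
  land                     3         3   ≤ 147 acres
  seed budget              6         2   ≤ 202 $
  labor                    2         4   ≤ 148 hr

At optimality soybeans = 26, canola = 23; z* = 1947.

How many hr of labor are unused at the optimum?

4

labor used = 2·26 + 4·23 = 144; slack = 148 − 144 = 4.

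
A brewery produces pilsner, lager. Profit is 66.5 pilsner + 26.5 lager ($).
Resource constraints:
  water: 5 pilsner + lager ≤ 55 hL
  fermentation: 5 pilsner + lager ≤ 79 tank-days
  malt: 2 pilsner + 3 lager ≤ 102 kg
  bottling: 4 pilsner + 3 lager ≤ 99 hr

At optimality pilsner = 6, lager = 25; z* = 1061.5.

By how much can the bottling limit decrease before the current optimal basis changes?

Binding constraints: water, bottling. The basis is B = [[5,1],[4,3]] with det 11.
Per unit decrease in bottling, x* moves by d = (0.0909, -0.4545).
The basis stays optimal until lager reaches 0; allowable decrease = 55 hr.

55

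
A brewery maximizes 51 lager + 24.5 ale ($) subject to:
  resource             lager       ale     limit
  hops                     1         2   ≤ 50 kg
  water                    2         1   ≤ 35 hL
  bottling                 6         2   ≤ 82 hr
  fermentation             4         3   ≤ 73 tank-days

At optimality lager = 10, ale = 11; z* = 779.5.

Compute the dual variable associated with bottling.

Check each constraint at x*: hops 32/50 (slack 18); water 31/35 (slack 4); bottling 82/82 (tight); fermentation 73/73 (tight).
Slack constraints have shadow price 0 (complementary slackness).
Dual feasibility on the basic columns requires 6·y_bottling + 4·y_fermentation = 51, 2·y_bottling + 3·y_fermentation = 24.5.
Solving: y_bottling = 5.5, y_fermentation = 4.5.
Shadow price of bottling = 5.5.

5.5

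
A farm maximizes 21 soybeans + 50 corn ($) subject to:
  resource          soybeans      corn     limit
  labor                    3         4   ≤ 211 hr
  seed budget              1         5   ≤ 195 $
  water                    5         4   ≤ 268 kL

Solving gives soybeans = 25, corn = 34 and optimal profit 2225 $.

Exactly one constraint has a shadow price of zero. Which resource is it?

water

labor: 211/211 (binding)
seed budget: 195/195 (binding)
water: 261/268 (slack 7)
By complementary slackness, a constraint with positive slack has shadow price 0 → water.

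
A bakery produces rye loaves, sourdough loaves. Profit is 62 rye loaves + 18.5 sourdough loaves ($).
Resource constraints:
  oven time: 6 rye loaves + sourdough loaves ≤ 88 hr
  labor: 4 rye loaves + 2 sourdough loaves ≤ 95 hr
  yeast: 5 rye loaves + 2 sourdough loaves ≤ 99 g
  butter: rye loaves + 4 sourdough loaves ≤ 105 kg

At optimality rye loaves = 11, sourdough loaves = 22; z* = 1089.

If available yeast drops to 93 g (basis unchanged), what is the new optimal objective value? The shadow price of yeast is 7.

1047

Δb = -6, so new z* = 1089 + (7)·(-6) = 1089 − 42 = 1047.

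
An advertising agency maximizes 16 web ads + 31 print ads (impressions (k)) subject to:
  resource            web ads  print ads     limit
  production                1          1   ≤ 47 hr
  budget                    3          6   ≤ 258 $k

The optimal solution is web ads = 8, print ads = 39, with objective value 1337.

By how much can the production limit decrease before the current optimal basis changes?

Binding constraints: production, budget. The basis is B = [[1,1],[3,6]] with det 3.
Per unit decrease in production, x* moves by d = (-2, 1).
The basis stays optimal until web ads reaches 0; allowable decrease = 4 hr.

4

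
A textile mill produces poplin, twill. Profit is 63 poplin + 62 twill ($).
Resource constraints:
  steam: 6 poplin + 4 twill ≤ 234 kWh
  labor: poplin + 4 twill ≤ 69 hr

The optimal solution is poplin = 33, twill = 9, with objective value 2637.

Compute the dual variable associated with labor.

Both steam and labor are binding at x*.
The binding rows give the dual system: 6·y_steam + 1·y_labor = 63 and 4·y_steam + 4·y_labor = 62.
Solving: y_steam = 9.5, y_labor = 6.
Shadow price of labor = 6.

6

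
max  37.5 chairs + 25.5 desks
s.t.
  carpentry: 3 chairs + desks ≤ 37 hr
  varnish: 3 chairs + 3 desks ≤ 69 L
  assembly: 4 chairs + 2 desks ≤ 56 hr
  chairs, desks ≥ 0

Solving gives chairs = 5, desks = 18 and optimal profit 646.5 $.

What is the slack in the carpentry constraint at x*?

4

carpentry used = 3·5 + 1·18 = 33; slack = 37 − 33 = 4.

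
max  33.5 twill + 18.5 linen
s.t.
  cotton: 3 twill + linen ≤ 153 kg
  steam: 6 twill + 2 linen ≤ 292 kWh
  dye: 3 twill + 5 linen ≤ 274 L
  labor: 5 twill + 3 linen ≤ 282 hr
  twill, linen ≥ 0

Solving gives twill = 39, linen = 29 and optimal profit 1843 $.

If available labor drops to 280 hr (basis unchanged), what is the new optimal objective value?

1832

Binding: steam and labor. Non-binding: cotton (7 unused), dye (12 unused).
Slack constraints have shadow price 0 (complementary slackness).
From A_Bᵀ y = c: 6·y_steam + 5·y_labor = 33.5; 2·y_steam + 3·y_labor = 18.5.
Solving: y_steam = 1, y_labor = 5.5.
Δz = y_labor·Δb = 5.5 × (-2) = -11, so new z* = 1843 − 11 = 1832.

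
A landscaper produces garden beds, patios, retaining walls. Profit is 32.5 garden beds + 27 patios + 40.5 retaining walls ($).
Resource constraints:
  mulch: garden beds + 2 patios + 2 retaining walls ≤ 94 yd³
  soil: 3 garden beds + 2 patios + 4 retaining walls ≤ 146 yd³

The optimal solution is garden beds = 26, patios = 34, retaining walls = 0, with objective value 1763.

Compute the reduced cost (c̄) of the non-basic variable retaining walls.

-5.5

At the optimum: mulch uses 94 of 94 (binding); soil uses 146 of 146 (binding).
Dual feasibility on the basic columns requires 1·y_mulch + 3·y_soil = 32.5, 2·y_mulch + 2·y_soil = 27.
Solving: y_mulch = 4, y_soil = 9.5.
Reduced cost of retaining walls: c₃ − yᵀa₃ = 40.5 − (4·2 + 9.5·4) = 40.5 − 46 = -5.5.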